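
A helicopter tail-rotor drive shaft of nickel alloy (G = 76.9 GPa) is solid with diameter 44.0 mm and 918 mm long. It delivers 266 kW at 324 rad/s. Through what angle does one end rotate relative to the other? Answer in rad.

0.0266 rad

ω = 324 rad/s, so T = P/ω = 266×10³ / 324.0 = 821.0 N·m.
J = πd⁴/32 = π(0.0440)⁴/32 = 3.680×10^-7 m⁴.
θ = T·L/(G·J) = 821.0 × 0.918 / (76.9×10⁹ × 3.680×10^-7) = 0.02663 rad.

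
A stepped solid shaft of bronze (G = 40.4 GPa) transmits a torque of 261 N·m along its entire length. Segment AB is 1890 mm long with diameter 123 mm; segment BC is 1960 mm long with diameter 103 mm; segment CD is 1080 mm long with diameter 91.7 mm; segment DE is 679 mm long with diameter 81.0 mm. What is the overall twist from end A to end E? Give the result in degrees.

J_AB = π(0.123)⁴/32 = 2.25×10^-5 m⁴; J_BC = π(0.103)⁴/32 = 1.10×10^-5 m⁴; J_CD = π(0.0917)⁴/32 = 6.94×10^-6 m⁴; J_DE = π(0.0810)⁴/32 = 4.23×10^-6 m⁴.
θ = (T/G)·Σ L_i/J_i = (261.0/40.4×10⁹)·(1.89/2.25×10^-5 + 1.96/1.10×10^-5 + 1.08/6.94×10^-6 + 0.679/4.23×10^-6) = 3.732×10^-3 rad.

0.214°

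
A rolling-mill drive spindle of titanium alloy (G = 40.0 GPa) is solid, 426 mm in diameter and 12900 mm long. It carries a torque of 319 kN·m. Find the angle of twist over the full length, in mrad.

J = πd⁴/32 = π(0.426)⁴/32 = 3.233×10^-3 m⁴.
θ = T·L/(G·J) = 319000 × 12.9 / (40.0×10⁹ × 3.233×10^-3) = 0.03182 rad.

31.8 mrad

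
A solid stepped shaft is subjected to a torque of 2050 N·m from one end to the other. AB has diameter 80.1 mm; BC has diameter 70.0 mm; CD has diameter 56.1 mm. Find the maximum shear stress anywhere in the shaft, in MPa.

59.1 MPa

Under the same torque, τ_max = 16T/(πd³) is largest where d is smallest — segment CD (d = 56.1 mm).
τ_max = 16·2050/(π·(0.0561)³) = 5.913×10^7 Pa.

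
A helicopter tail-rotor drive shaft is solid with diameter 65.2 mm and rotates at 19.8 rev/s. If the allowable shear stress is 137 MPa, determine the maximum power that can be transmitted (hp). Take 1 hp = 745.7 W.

1240 hp

J = πd⁴/32 = π(0.0652)⁴/32 = 1.774×10^-6 m⁴.
T_max = τ_allow·J/r = 1.37×10^8 × 1.774×10^-6 / 0.0326 = 7456 N·m.
ω = 2π·19.8 = 124.4 rad/s, so P_max = T_max·ω = 9.276×10^5 W.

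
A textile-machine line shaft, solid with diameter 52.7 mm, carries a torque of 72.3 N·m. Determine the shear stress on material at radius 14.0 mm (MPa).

J = πd⁴/32 = π(0.0527)⁴/32 = 7.573×10^-7 m⁴.
Shear stress varies linearly with radius: τ = T·r/J = 72.30 × 0.0140 / 7.573×10^-7 = 1.337×10^6 Pa.

1.34 MPa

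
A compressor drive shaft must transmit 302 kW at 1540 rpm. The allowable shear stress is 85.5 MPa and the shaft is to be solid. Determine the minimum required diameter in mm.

48.1 mm

ω = 2π·1540/60 = 161.3 rad/s, so T = P/ω = 302×10³ / 161.3 = 1873 N·m.
For a solid shaft τ_max = 16T/(πd³), so d = (16T/(π τ_allow))^(1/3) = (16·1873/(π·8.55×10^7))^(1/3) = 0.04814 m.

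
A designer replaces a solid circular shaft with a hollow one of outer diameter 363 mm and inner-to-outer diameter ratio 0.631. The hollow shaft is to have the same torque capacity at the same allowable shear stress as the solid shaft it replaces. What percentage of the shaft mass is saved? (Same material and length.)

Equal τ_max and T ⇒ the solid shaft needs d_s³ = d_o³(1−k⁴), so d_s = 363·(1−0.631⁴)^(1/3) = 342.7 mm.
Area ratio A_h/A_s = d_o²(1−k²)/d_s² = (1−k²)/(1−k⁴)^(2/3) = 0.6752.
Mass saving = 1 − 0.6752 = 32.5 %.

32.5 %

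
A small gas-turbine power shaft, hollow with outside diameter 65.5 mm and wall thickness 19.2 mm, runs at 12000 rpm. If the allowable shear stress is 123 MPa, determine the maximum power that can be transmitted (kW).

8280 kW

J = π(d_o⁴ − d_i⁴)/32 = π(0.0655⁴ − 0.0271⁴)/32 = 1.754×10^-6 m⁴.
T_max = τ_allow·J/r = 1.23×10^8 × 1.754×10^-6 / 0.0328 = 6588 N·m.
ω = 2π·12000/60 = 1257 rad/s, so P_max = T_max·ω = 8.279×10^6 W.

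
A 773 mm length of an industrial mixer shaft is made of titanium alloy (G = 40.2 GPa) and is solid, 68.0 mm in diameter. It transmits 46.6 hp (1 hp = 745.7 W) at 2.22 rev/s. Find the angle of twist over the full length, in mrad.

ω = 2π·2.22 = 13.95 rad/s, so T = P/ω = 46.6×745.7 / 13.95 = 2491 N·m.
J = πd⁴/32 = π(0.0680)⁴/32 = 2.099×10^-6 m⁴.
θ = T·L/(G·J) = 2491 × 0.773 / (40.2×10⁹ × 2.099×10^-6) = 0.02282 rad.

22.8 mrad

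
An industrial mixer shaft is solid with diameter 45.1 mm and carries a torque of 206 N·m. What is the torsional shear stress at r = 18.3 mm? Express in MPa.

9.28 MPa

J = πd⁴/32 = π(0.0451)⁴/32 = 4.062×10^-7 m⁴.
Shear stress varies linearly with radius: τ = T·r/J = 206.0 × 0.0183 / 4.062×10^-7 = 9.281×10^6 Pa.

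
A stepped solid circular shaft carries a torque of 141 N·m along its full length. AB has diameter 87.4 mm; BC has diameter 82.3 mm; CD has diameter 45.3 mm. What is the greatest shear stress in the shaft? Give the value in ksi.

1.12 ksi

Under the same torque, τ_max = 16T/(πd³) is largest where d is smallest — segment CD (d = 45.3 mm).
τ_max = 16·141.0/(π·(0.0453)³) = 7.725×10^6 Pa.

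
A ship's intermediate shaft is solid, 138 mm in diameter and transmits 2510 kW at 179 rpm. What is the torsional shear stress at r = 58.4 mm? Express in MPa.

220 MPa

ω = 2π·179/60 = 18.74 rad/s, so T = P/ω = 2510×10³ / 18.74 = 133900 N·m.
J = πd⁴/32 = π(0.138)⁴/32 = 3.561×10^-5 m⁴.
Shear stress varies linearly with radius: τ = T·r/J = 133900 × 0.0584 / 3.561×10^-5 = 2.196×10^8 Pa.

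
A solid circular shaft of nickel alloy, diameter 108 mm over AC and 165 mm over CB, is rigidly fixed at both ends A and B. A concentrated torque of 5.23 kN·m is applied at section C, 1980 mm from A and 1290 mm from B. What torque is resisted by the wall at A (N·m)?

559 N·m

Compatibility: T_A·a/J_AC = T_B·b/J_CB with T_A + T_B = T₀.
J_AC = 1.34×10^-5 m⁴, J_CB = 7.28×10^-5 m⁴, so T_A = T₀·(J_AC/a)/((J_AC/a)+(J_CB/b)) = 558.6 N·m, T_B = 4671 N·m.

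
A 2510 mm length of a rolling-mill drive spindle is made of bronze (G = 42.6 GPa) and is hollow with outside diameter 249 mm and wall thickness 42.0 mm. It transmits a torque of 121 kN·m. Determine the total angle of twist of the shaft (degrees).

J = π(d_o⁴ − d_i⁴)/32 = π(0.249⁴ − 0.165⁴)/32 = 3.046×10^-4 m⁴.
θ = T·L/(G·J) = 121000 × 2.51 / (42.6×10⁹ × 3.046×10^-4) = 0.02340 rad.

1.34°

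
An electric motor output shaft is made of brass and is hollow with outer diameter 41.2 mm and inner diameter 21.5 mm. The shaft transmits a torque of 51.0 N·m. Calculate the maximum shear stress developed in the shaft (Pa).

J = π(d_o⁴ − d_i⁴)/32 = π(0.0412⁴ − 0.0215⁴)/32 = 2.619×10^-7 m⁴.
τ_max = T·r/J = 51.00 × 0.0206 / 2.619×10^-7 = 4.012×10^6 Pa.

4.01e6 Pa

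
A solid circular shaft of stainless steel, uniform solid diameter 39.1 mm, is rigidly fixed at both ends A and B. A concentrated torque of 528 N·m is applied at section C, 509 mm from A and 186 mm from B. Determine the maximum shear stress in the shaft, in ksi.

4.78 ksi

With uniform GJ and both ends fixed, compatibility θ_AC = θ_CB gives T_A·a = T_B·b, together with T_A + T_B = T₀.
T_A = T₀·b/(a+b) = 528.0·186/695.0 = 141.3 N·m; T_B = 386.7 N·m.
τ in each portion: τ_AC = 1.20×10^7 Pa, τ_CB = 3.29×10^7 Pa; maximum is in CB.
τ_max = T_CB·r/J = 386.7·0.0196/2.29×10^-7 = 3.295×10^7 Pa.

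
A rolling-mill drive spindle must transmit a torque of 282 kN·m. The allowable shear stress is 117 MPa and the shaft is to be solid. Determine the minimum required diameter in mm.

231 mm

For a solid shaft τ_max = 16T/(πd³), so d = (16T/(π τ_allow))^(1/3) = (16·282000/(π·1.17×10^8))^(1/3) = 0.2307 m.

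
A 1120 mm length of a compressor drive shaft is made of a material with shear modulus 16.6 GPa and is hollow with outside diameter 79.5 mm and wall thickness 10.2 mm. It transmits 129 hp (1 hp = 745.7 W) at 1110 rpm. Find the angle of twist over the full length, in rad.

ω = 2π·1110/60 = 116.2 rad/s, so T = P/ω = 129×745.7 / 116.2 = 827.6 N·m.
J = π(d_o⁴ − d_i⁴)/32 = π(0.0795⁴ − 0.0591⁴)/32 = 2.724×10^-6 m⁴.
θ = T·L/(G·J) = 827.6 × 1.12 / (16.6×10⁹ × 2.724×10^-6) = 0.02050 rad.

0.0205 rad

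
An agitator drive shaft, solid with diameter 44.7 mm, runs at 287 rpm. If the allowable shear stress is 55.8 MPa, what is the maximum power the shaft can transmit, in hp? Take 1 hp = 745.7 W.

J = πd⁴/32 = π(0.0447)⁴/32 = 3.919×10^-7 m⁴.
T_max = τ_allow·J/r = 5.58×10^7 × 3.919×10^-7 / 0.0224 = 978.6 N·m.
ω = 2π·287/60 = 30.05 rad/s, so P_max = T_max·ω = 2.941×10^4 W.

39.4 hp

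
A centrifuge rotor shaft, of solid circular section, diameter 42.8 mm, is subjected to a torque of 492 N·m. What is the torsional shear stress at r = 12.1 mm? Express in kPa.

J = πd⁴/32 = π(0.0428)⁴/32 = 3.294×10^-7 m⁴.
Shear stress varies linearly with radius: τ = T·r/J = 492.0 × 0.0121 / 3.294×10^-7 = 1.807×10^7 Pa.

18100 kPa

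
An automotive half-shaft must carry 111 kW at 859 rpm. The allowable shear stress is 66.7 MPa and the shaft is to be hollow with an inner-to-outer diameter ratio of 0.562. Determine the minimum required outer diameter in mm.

47.1 mm

ω = 2π·859/60 = 89.95 rad/s, so T = P/ω = 111×10³ / 89.95 = 1234 N·m.
For a hollow shaft with d_i/d_o = 0.562: τ_max = 16T/(π d_o³ (1−k⁴)), so d_o = [16T/(π τ_allow (1−k⁴))]^(1/3) = [16·1234/(π·6.67×10^7·0.9002)]^(1/3) = 0.04713 m.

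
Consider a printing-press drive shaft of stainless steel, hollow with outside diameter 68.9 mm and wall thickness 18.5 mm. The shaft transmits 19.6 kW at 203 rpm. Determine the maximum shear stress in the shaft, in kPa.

15000 kPa

ω = 2π·203/60 = 21.26 rad/s, so T = P/ω = 19.6×10³ / 21.26 = 922.0 N·m.
J = π(d_o⁴ − d_i⁴)/32 = π(0.0689⁴ − 0.0319⁴)/32 = 2.111×10^-6 m⁴.
τ_max = T·r/J = 922.0 × 0.0345 / 2.111×10^-6 = 1.505×10^7 Pa.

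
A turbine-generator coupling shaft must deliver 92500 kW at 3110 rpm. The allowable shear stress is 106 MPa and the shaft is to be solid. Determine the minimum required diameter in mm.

239 mm

ω = 2π·3110/60 = 325.7 rad/s, so T = P/ω = 92500×10³ / 325.7 = 284000 N·m.
For a solid shaft τ_max = 16T/(πd³), so d = (16T/(π τ_allow))^(1/3) = (16·284000/(π·1.06×10^8))^(1/3) = 0.2390 m.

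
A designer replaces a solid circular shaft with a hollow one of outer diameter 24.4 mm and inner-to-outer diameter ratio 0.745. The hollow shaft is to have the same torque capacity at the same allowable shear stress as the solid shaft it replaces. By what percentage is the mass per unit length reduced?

Equal τ_max and T ⇒ the solid shaft needs d_s³ = d_o³(1−k⁴), so d_s = 24.4·(1−0.745⁴)^(1/3) = 21.58 mm.
Area ratio A_h/A_s = d_o²(1−k²)/d_s² = (1−k²)/(1−k⁴)^(2/3) = 0.5688.
Mass saving = 1 − 0.5688 = 43.1 %.

43.1 %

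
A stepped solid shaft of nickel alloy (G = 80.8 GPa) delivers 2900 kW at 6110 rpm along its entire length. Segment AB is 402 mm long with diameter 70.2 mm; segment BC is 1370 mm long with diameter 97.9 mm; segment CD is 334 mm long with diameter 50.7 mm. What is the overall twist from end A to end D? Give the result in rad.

ω = 2π·6110/60 = 639.8 rad/s, so T = P/ω = 2900×10³ / 639.8 = 4532 N·m.
J_AB = π(0.0702)⁴/32 = 2.38×10^-6 m⁴; J_BC = π(0.0979)⁴/32 = 9.02×10^-6 m⁴; J_CD = π(0.0507)⁴/32 = 6.49×10^-7 m⁴.
θ = (T/G)·Σ L_i/J_i = (4532/80.8×10⁹)·(0.402/2.38×10^-6 + 1.37/9.02×10^-6 + 0.334/6.49×10^-7) = 0.04686 rad.

0.0469 rad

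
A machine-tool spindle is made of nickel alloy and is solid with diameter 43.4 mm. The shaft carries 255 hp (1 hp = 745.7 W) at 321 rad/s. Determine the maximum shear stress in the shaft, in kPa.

36900 kPa

ω = 321 rad/s, so T = P/ω = 255×745.7 / 321.0 = 592.4 N·m.
J = πd⁴/32 = π(0.0434)⁴/32 = 3.483×10^-7 m⁴.
τ_max = T·r/J = 592.4 × 0.0217 / 3.483×10^-7 = 3.691×10^7 Pa.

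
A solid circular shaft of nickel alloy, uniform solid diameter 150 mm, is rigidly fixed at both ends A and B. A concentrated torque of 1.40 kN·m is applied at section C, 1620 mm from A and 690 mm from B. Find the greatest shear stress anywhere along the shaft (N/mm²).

With uniform GJ and both ends fixed, compatibility θ_AC = θ_CB gives T_A·a = T_B·b, together with T_A + T_B = T₀.
T_A = T₀·b/(a+b) = 1400·690/2310 = 418.2 N·m; T_B = 981.8 N·m.
τ in each portion: τ_AC = 6.31×10^5 Pa, τ_CB = 1.48×10^6 Pa; maximum is in CB.
τ_max = T_CB·r/J = 981.8·0.0750/4.97×10^-5 = 1.482×10^6 Pa.

1.48 N/mm²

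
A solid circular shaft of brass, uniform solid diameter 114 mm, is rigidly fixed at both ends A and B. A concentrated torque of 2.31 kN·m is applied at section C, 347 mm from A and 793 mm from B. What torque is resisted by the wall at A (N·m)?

With uniform GJ and both ends fixed, compatibility θ_AC = θ_CB gives T_A·a = T_B·b, together with T_A + T_B = T₀.
T_A = T₀·b/(a+b) = 2310·793/1140 = 1607 N·m; T_B = 703.1 N·m.

1610 N·m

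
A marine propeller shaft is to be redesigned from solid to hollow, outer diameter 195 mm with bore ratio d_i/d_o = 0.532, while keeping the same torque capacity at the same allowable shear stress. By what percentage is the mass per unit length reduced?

Equal τ_max and T ⇒ the solid shaft needs d_s³ = d_o³(1−k⁴), so d_s = 195·(1−0.532⁴)^(1/3) = 189.6 mm.
Area ratio A_h/A_s = d_o²(1−k²)/d_s² = (1−k²)/(1−k⁴)^(2/3) = 0.7580.
Mass saving = 1 − 0.7580 = 24.2 %.

24.2 %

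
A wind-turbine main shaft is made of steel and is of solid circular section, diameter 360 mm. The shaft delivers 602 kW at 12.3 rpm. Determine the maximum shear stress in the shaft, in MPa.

ω = 2π·12.3/60 = 1.288 rad/s, so T = P/ω = 602×10³ / 1.288 = 467400 N·m.
J = πd⁴/32 = π(0.360)⁴/32 = 1.649×10^-3 m⁴.
τ_max = T·r/J = 467400 × 0.180 / 1.649×10^-3 = 5.102×10^7 Pa.

51.0 MPa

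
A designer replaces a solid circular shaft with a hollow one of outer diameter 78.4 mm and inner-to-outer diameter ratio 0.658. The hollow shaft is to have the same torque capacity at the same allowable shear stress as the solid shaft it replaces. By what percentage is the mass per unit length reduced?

Equal τ_max and T ⇒ the solid shaft needs d_s³ = d_o³(1−k⁴), so d_s = 78.4·(1−0.658⁴)^(1/3) = 73.16 mm.
Area ratio A_h/A_s = d_o²(1−k²)/d_s² = (1−k²)/(1−k⁴)^(2/3) = 0.6512.
Mass saving = 1 − 0.6512 = 34.9 %.

34.9 %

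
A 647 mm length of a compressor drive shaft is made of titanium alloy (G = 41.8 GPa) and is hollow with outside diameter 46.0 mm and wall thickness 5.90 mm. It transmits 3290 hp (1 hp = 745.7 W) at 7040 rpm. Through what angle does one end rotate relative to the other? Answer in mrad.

ω = 2π·7040/60 = 737.2 rad/s, so T = P/ω = 3290×745.7 / 737.2 = 3328 N·m.
J = π(d_o⁴ − d_i⁴)/32 = π(0.0460⁴ − 0.0342⁴)/32 = 3.053×10^-7 m⁴.
θ = T·L/(G·J) = 3328 × 0.647 / (41.8×10⁹ × 3.053×10^-7) = 0.1687 rad.

169 mrad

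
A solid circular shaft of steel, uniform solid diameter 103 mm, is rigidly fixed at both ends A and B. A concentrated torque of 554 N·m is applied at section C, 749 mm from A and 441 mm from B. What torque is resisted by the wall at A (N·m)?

205 N·m

With uniform GJ and both ends fixed, compatibility θ_AC = θ_CB gives T_A·a = T_B·b, together with T_A + T_B = T₀.
T_A = T₀·b/(a+b) = 554.0·441/1190 = 205.3 N·m; T_B = 348.7 N·m.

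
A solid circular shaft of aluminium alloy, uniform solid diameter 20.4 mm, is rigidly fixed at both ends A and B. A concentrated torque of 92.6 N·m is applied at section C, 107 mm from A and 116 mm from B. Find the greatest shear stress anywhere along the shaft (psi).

4190 psi

With uniform GJ and both ends fixed, compatibility θ_AC = θ_CB gives T_A·a = T_B·b, together with T_A + T_B = T₀.
T_A = T₀·b/(a+b) = 92.60·116/223.0 = 48.17 N·m; T_B = 44.43 N·m.
τ in each portion: τ_AC = 2.89×10^7 Pa, τ_CB = 2.67×10^7 Pa; maximum is in AC.
τ_max = T_AC·r/J = 48.17·0.0102/1.70×10^-8 = 2.890×10^7 Pa.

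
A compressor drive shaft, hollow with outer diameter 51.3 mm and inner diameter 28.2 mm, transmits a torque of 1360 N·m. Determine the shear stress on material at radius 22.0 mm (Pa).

J = π(d_o⁴ − d_i⁴)/32 = π(0.0513⁴ − 0.0282⁴)/32 = 6.179×10^-7 m⁴.
Shear stress varies linearly with radius: τ = T·r/J = 1360 × 0.0220 / 6.179×10^-7 = 4.843×10^7 Pa.

4.84e7 Pa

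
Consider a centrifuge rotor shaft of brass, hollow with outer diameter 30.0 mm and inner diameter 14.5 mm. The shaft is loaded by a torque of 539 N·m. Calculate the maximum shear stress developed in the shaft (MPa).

J = π(d_o⁴ − d_i⁴)/32 = π(0.0300⁴ − 0.0145⁴)/32 = 7.518×10^-8 m⁴.
τ_max = T·r/J = 539.0 × 0.0150 / 7.518×10^-8 = 1.075×10^8 Pa.

108 MPa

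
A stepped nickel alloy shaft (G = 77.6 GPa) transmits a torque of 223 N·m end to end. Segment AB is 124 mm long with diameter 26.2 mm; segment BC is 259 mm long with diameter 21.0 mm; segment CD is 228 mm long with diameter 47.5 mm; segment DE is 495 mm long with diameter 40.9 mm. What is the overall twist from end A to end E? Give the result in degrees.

J_AB = π(0.0262)⁴/32 = 4.63×10^-8 m⁴; J_BC = π(0.0210)⁴/32 = 1.91×10^-8 m⁴; J_CD = π(0.0475)⁴/32 = 5.00×10^-7 m⁴; J_DE = π(0.0409)⁴/32 = 2.75×10^-7 m⁴.
θ = (T/G)·Σ L_i/J_i = (223.0/77.6×10⁹)·(0.124/4.63×10^-8 + 0.259/1.91×10^-8 + 0.228/5.00×10^-7 + 0.495/2.75×10^-7) = 0.05317 rad.

3.05°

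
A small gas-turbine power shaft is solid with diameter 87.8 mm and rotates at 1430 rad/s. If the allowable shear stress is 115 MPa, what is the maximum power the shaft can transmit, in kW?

21900 kW

J = πd⁴/32 = π(0.0878)⁴/32 = 5.834×10^-6 m⁴.
T_max = τ_allow·J/r = 1.15×10^8 × 5.834×10^-6 / 0.0439 = 15280 N·m.
ω = 1430 rad/s, so P_max = T_max·ω = 2.185×10^7 W.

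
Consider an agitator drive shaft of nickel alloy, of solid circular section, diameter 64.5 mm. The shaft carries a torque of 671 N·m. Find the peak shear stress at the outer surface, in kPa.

J = πd⁴/32 = π(0.0645)⁴/32 = 1.699×10^-6 m⁴.
τ_max = T·r/J = 671.0 × 0.0323 / 1.699×10^-6 = 1.274×10^7 Pa.

12700 kPa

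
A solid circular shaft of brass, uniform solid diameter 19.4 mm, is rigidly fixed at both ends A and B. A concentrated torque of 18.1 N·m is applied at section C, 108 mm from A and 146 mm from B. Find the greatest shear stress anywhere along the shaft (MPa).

7.26 MPa

With uniform GJ and both ends fixed, compatibility θ_AC = θ_CB gives T_A·a = T_B·b, together with T_A + T_B = T₀.
T_A = T₀·b/(a+b) = 18.10·146/254.0 = 10.40 N·m; T_B = 7.696 N·m.
τ in each portion: τ_AC = 7.26×10^6 Pa, τ_CB = 5.37×10^6 Pa; maximum is in AC.
τ_max = T_AC·r/J = 10.40·0.00970/1.39×10^-8 = 7.257×10^6 Pa.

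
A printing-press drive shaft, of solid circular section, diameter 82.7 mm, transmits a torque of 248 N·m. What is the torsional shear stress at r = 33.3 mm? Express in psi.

J = πd⁴/32 = π(0.0827)⁴/32 = 4.592×10^-6 m⁴.
Shear stress varies linearly with radius: τ = T·r/J = 248.0 × 0.0333 / 4.592×10^-6 = 1.798×10^6 Pa.

261 psi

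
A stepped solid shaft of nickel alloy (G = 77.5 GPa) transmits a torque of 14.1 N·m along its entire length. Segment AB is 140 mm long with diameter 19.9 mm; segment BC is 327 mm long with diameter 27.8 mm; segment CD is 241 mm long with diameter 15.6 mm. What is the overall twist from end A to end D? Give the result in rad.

0.0102 rad

J_AB = π(0.0199)⁴/32 = 1.54×10^-8 m⁴; J_BC = π(0.0278)⁴/32 = 5.86×10^-8 m⁴; J_CD = π(0.0156)⁴/32 = 5.81×10^-9 m⁴.
θ = (T/G)·Σ L_i/J_i = (14.10/77.5×10⁹)·(0.140/1.54×10^-8 + 0.327/5.86×10^-8 + 0.241/5.81×10^-9) = 0.01021 rad.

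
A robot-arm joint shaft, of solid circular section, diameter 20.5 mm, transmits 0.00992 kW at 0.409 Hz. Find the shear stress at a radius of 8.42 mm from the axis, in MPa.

1.87 MPa

ω = 2π·0.409 = 2.570 rad/s, so T = P/ω = 0.00992×10³ / 2.570 = 3.860 N·m.
J = πd⁴/32 = π(0.0205)⁴/32 = 1.734×10^-8 m⁴.
Shear stress varies linearly with radius: τ = T·r/J = 3.860 × 0.00842 / 1.734×10^-8 = 1.875×10^6 Pa.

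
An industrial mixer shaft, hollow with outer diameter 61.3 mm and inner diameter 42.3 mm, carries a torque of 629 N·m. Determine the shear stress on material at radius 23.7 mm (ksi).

J = π(d_o⁴ − d_i⁴)/32 = π(0.0613⁴ − 0.0423⁴)/32 = 1.072×10^-6 m⁴.
Shear stress varies linearly with radius: τ = T·r/J = 629.0 × 0.0237 / 1.072×10^-6 = 1.391×10^7 Pa.

2.02 ksi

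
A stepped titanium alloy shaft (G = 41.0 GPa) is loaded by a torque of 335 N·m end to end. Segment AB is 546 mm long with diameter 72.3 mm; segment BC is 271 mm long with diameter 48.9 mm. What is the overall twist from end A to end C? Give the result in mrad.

5.61 mrad

J_AB = π(0.0723)⁴/32 = 2.68×10^-6 m⁴; J_BC = π(0.0489)⁴/32 = 5.61×10^-7 m⁴.
θ = (T/G)·Σ L_i/J_i = (335.0/41.0×10⁹)·(0.546/2.68×10^-6 + 0.271/5.61×10^-7) = 5.608×10^-3 rad.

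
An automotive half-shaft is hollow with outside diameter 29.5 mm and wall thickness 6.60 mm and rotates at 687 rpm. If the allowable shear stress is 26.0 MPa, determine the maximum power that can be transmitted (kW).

J = π(d_o⁴ − d_i⁴)/32 = π(0.0295⁴ − 0.0163⁴)/32 = 6.742×10^-8 m⁴.
T_max = τ_allow·J/r = 2.60×10^7 × 6.742×10^-8 / 0.0147 = 118.8 N·m.
ω = 2π·687/60 = 71.94 rad/s, so P_max = T_max·ω = 8550 W.

8.55 kW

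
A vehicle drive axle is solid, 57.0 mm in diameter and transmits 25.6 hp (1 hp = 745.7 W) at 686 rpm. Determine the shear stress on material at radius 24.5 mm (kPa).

ω = 2π·686/60 = 71.84 rad/s, so T = P/ω = 25.6×745.7 / 71.84 = 265.7 N·m.
J = πd⁴/32 = π(0.0570)⁴/32 = 1.036×10^-6 m⁴.
Shear stress varies linearly with radius: τ = T·r/J = 265.7 × 0.0245 / 1.036×10^-6 = 6.282×10^6 Pa.

6280 kPa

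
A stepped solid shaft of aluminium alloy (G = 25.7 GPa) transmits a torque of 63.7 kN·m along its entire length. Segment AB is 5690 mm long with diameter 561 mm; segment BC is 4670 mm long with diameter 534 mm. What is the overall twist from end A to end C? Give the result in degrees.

J_AB = π(0.561)⁴/32 = 9.72×10^-3 m⁴; J_BC = π(0.534)⁴/32 = 7.98×10^-3 m⁴.
θ = (T/G)·Σ L_i/J_i = (63700/25.7×10⁹)·(5.69/9.72×10^-3 + 4.67/7.98×10^-3) = 2.900×10^-3 rad.

0.166°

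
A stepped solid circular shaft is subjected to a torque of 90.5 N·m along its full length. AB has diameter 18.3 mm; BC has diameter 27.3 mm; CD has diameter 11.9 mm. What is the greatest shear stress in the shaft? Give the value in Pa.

2.74e8 Pa

Under the same torque, τ_max = 16T/(πd³) is largest where d is smallest — segment CD (d = 11.9 mm).
τ_max = 16·90.50/(π·(0.0119)³) = 2.735×10^8 Pa.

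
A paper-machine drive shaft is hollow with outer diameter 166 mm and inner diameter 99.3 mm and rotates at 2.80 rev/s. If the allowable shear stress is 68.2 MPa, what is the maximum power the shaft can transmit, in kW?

940 kW

J = π(d_o⁴ − d_i⁴)/32 = π(0.166⁴ − 0.0993⁴)/32 = 6.500×10^-5 m⁴.
T_max = τ_allow·J/r = 6.82×10^7 × 6.500×10^-5 / 0.0830 = 53410 N·m.
ω = 2π·2.80 = 17.59 rad/s, so P_max = T_max·ω = 9.397×10^5 W.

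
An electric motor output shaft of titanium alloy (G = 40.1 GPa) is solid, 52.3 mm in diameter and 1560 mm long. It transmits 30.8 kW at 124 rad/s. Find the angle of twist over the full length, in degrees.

0.754°

ω = 124 rad/s, so T = P/ω = 30.8×10³ / 124.0 = 248.4 N·m.
J = πd⁴/32 = π(0.0523)⁴/32 = 7.345×10^-7 m⁴.
θ = T·L/(G·J) = 248.4 × 1.56 / (40.1×10⁹ × 7.345×10^-7) = 0.01316 rad.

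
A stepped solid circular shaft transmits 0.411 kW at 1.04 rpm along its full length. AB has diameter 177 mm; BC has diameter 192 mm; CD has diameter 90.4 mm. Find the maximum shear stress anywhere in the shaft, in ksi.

3.77 ksi

ω = 2π·1.04/60 = 0.1089 rad/s, so T = P/ω = 0.411×10³ / 0.1089 = 3774 N·m.
Under the same torque, τ_max = 16T/(πd³) is largest where d is smallest — segment CD (d = 90.4 mm).
τ_max = 16·3774/(π·(0.0904)³) = 2.602×10^7 Pa.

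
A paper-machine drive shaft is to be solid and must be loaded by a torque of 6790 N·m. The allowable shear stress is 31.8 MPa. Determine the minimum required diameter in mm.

103 mm

For a solid shaft τ_max = 16T/(πd³), so d = (16T/(π τ_allow))^(1/3) = (16·6790/(π·3.18×10^7))^(1/3) = 0.1028 m.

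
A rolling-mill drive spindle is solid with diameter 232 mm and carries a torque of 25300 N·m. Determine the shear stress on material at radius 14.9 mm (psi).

J = πd⁴/32 = π(0.232)⁴/32 = 2.844×10^-4 m⁴.
Shear stress varies linearly with radius: τ = T·r/J = 25300 × 0.0149 / 2.844×10^-4 = 1.325×10^6 Pa.

192 psi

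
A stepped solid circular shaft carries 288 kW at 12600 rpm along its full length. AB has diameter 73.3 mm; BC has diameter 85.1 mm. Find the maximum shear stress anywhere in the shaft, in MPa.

ω = 2π·12600/60 = 1319 rad/s, so T = P/ω = 288×10³ / 1319 = 218.3 N·m.
Under the same torque, τ_max = 16T/(πd³) is largest where d is smallest — segment AB (d = 73.3 mm).
τ_max = 16·218.3/(π·(0.0733)³) = 2.823×10^6 Pa.

2.82 MPa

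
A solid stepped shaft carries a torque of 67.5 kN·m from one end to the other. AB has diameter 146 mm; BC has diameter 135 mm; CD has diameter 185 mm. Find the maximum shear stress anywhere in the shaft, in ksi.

20.3 ksi

Under the same torque, τ_max = 16T/(πd³) is largest where d is smallest — segment BC (d = 135 mm).
τ_max = 16·67500/(π·(0.135)³) = 1.397×10^8 Pa.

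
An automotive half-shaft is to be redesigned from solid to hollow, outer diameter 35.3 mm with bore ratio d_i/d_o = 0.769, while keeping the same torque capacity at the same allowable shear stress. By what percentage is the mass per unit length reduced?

45.6 %

Equal τ_max and T ⇒ the solid shaft needs d_s³ = d_o³(1−k⁴), so d_s = 35.3·(1−0.769⁴)^(1/3) = 30.58 mm.
Area ratio A_h/A_s = d_o²(1−k²)/d_s² = (1−k²)/(1−k⁴)^(2/3) = 0.5444.
Mass saving = 1 − 0.5444 = 45.6 %.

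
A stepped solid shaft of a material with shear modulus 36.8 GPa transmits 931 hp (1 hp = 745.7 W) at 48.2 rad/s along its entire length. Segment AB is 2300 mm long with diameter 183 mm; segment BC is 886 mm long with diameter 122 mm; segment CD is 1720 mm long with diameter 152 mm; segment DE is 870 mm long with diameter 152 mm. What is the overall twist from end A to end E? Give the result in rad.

ω = 48.2 rad/s, so T = P/ω = 931×745.7 / 48.20 = 14400 N·m.
J_AB = π(0.183)⁴/32 = 1.10×10^-4 m⁴; J_BC = π(0.122)⁴/32 = 2.17×10^-5 m⁴; J_CD = π(0.152)⁴/32 = 5.24×10^-5 m⁴; J_DE = π(0.152)⁴/32 = 5.24×10^-5 m⁴.
θ = (T/G)·Σ L_i/J_i = (14400/36.8×10⁹)·(2.30/1.10×10^-4 + 0.886/2.17×10^-5 + 1.72/5.24×10^-5 + 0.870/5.24×10^-5) = 0.04346 rad.

0.0435 rad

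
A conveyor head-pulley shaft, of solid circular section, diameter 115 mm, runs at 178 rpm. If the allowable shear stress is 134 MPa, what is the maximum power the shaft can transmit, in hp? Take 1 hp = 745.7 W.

J = πd⁴/32 = π(0.115)⁴/32 = 1.717×10^-5 m⁴.
T_max = τ_allow·J/r = 1.34×10^8 × 1.717×10^-5 / 0.0575 = 40020 N·m.
ω = 2π·178/60 = 18.64 rad/s, so P_max = T_max·ω = 7.459×10^5 W.

1000 hp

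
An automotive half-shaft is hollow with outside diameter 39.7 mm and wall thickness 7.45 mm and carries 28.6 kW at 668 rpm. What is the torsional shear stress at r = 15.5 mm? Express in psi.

ω = 2π·668/60 = 69.95 rad/s, so T = P/ω = 28.6×10³ / 69.95 = 408.8 N·m.
J = π(d_o⁴ − d_i⁴)/32 = π(0.0397⁴ − 0.0248⁴)/32 = 2.067×10^-7 m⁴.
Shear stress varies linearly with radius: τ = T·r/J = 408.8 × 0.0155 / 2.067×10^-7 = 3.065×10^7 Pa.

4450 psi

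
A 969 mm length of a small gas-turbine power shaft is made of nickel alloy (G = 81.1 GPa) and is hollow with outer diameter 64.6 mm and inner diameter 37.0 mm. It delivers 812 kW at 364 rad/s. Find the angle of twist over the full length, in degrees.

1.00°

ω = 364 rad/s, so T = P/ω = 812×10³ / 364.0 = 2231 N·m.
J = π(d_o⁴ − d_i⁴)/32 = π(0.0646⁴ − 0.0370⁴)/32 = 1.526×10^-6 m⁴.
θ = T·L/(G·J) = 2231 × 0.969 / (81.1×10⁹ × 1.526×10^-6) = 0.01747 rad.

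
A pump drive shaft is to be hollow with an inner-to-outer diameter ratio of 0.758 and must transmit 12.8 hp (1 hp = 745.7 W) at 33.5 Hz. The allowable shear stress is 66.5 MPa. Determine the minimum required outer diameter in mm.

ω = 2π·33.5 = 210.5 rad/s, so T = P/ω = 12.8×745.7 / 210.5 = 45.35 N·m.
For a hollow shaft with d_i/d_o = 0.758: τ_max = 16T/(π d_o³ (1−k⁴)), so d_o = [16T/(π τ_allow (1−k⁴))]^(1/3) = [16·45.35/(π·6.65×10^7·0.6699)]^(1/3) = 0.01731 m.

17.3 mm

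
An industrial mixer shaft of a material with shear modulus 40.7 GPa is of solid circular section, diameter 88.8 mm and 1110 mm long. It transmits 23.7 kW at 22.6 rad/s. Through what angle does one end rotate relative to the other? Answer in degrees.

0.268°

ω = 22.6 rad/s, so T = P/ω = 23.7×10³ / 22.60 = 1049 N·m.
J = πd⁴/32 = π(0.0888)⁴/32 = 6.105×10^-6 m⁴.
θ = T·L/(G·J) = 1049 × 1.11 / (40.7×10⁹ × 6.105×10^-6) = 4.685×10^-3 rad.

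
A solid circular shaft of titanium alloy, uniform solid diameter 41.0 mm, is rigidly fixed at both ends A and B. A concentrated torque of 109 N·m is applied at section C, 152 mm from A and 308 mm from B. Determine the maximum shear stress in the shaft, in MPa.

5.39 MPa

With uniform GJ and both ends fixed, compatibility θ_AC = θ_CB gives T_A·a = T_B·b, together with T_A + T_B = T₀.
T_A = T₀·b/(a+b) = 109.0·308/460.0 = 72.98 N·m; T_B = 36.02 N·m.
τ in each portion: τ_AC = 5.39×10^6 Pa, τ_CB = 2.66×10^6 Pa; maximum is in AC.
τ_max = T_AC·r/J = 72.98·0.0205/2.77×10^-7 = 5.393×10^6 Pa.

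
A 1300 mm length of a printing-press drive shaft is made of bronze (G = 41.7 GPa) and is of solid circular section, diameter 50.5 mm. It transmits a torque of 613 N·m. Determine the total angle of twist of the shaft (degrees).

J = πd⁴/32 = π(0.0505)⁴/32 = 6.385×10^-7 m⁴.
θ = T·L/(G·J) = 613.0 × 1.30 / (41.7×10⁹ × 6.385×10^-7) = 0.02993 rad.

1.71°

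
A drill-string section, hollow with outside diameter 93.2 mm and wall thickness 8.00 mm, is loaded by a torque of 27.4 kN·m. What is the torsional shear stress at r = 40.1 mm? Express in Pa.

2.80e8 Pa

J = π(d_o⁴ − d_i⁴)/32 = π(0.0932⁴ − 0.0772⁴)/32 = 3.920×10^-6 m⁴.
Shear stress varies linearly with radius: τ = T·r/J = 27400 × 0.0401 / 3.920×10^-6 = 2.803×10^8 Pa.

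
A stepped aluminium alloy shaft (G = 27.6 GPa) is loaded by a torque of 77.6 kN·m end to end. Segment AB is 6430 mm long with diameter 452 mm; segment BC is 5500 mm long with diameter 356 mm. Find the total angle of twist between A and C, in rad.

J_AB = π(0.452)⁴/32 = 4.10×10^-3 m⁴; J_BC = π(0.356)⁴/32 = 1.58×10^-3 m⁴.
θ = (T/G)·Σ L_i/J_i = (77600/27.6×10⁹)·(6.43/4.10×10^-3 + 5.50/1.58×10^-3) = 0.01422 rad.

0.0142 rad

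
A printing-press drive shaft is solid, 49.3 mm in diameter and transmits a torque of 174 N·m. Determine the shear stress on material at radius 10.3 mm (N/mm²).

3.09 N/mm²

J = πd⁴/32 = π(0.0493)⁴/32 = 5.799×10^-7 m⁴.
Shear stress varies linearly with radius: τ = T·r/J = 174.0 × 0.0103 / 5.799×10^-7 = 3.090×10^6 Pa.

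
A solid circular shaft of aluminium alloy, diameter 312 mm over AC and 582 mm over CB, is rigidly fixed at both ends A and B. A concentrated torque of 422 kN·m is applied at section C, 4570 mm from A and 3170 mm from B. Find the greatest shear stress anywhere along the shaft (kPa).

10300 kPa

Compatibility: T_A·a/J_AC = T_B·b/J_CB with T_A + T_B = T₀.
J_AC = 9.30×10^-4 m⁴, J_CB = 0.0113 m⁴, so T_A = T₀·(J_AC/a)/((J_AC/a)+(J_CB/b)) = 22870 N·m, T_B = 399100 N·m.
τ in each portion: τ_AC = 3.83×10^6 Pa, τ_CB = 1.03×10^7 Pa; maximum is in CB.
τ_max = T_CB·r/J = 399100·0.291/0.0113 = 1.031×10^7 Pa.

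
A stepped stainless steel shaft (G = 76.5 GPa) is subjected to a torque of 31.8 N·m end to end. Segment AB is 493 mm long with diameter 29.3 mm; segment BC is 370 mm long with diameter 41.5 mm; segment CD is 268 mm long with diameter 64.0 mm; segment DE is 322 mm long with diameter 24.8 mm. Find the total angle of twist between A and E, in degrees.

0.403°

J_AB = π(0.0293)⁴/32 = 7.24×10^-8 m⁴; J_BC = π(0.0415)⁴/32 = 2.91×10^-7 m⁴; J_CD = π(0.0640)⁴/32 = 1.65×10^-6 m⁴; J_DE = π(0.0248)⁴/32 = 3.71×10^-8 m⁴.
θ = (T/G)·Σ L_i/J_i = (31.80/76.5×10⁹)·(0.493/7.24×10^-8 + 0.370/2.91×10^-7 + 0.268/1.65×10^-6 + 0.322/3.71×10^-8) = 7.032×10^-3 rad.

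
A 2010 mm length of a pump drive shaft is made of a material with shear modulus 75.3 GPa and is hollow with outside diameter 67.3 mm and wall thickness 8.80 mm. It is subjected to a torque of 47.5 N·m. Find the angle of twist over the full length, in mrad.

J = π(d_o⁴ − d_i⁴)/32 = π(0.0673⁴ − 0.0497⁴)/32 = 1.415×10^-6 m⁴.
θ = T·L/(G·J) = 47.50 × 2.01 / (75.3×10⁹ × 1.415×10^-6) = 8.961×10^-4 rad.

0.896 mrad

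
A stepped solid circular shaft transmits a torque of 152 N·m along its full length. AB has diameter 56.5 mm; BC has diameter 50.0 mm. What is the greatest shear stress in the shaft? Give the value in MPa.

Under the same torque, τ_max = 16T/(πd³) is largest where d is smallest — segment BC (d = 50.0 mm).
τ_max = 16·152.0/(π·(0.0500)³) = 6.193×10^6 Pa.

6.19 MPa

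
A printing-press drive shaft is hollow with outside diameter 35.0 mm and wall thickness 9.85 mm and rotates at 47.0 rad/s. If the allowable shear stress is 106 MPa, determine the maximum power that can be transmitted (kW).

J = π(d_o⁴ − d_i⁴)/32 = π(0.0350⁴ − 0.0153⁴)/32 = 1.419×10^-7 m⁴.
T_max = τ_allow·J/r = 1.06×10^8 × 1.419×10^-7 / 0.0175 = 859.8 N·m.
ω = 47.0 rad/s, so P_max = T_max·ω = 4.041×10^4 W.

40.4 kW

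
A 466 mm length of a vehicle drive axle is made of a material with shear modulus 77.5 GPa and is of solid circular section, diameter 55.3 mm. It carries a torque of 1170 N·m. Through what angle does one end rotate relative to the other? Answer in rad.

0.00766 rad

J = πd⁴/32 = π(0.0553)⁴/32 = 9.181×10^-7 m⁴.
θ = T·L/(G·J) = 1170 × 0.466 / (77.5×10⁹ × 9.181×10^-7) = 7.662×10^-3 rad.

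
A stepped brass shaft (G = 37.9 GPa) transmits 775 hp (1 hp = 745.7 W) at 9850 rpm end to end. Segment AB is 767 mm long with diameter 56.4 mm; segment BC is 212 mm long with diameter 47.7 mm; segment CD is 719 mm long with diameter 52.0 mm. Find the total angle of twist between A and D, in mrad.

ω = 2π·9850/60 = 1031 rad/s, so T = P/ω = 775×745.7 / 1031 = 560.3 N·m.
J_AB = π(0.0564)⁴/32 = 9.93×10^-7 m⁴; J_BC = π(0.0477)⁴/32 = 5.08×10^-7 m⁴; J_CD = π(0.0520)⁴/32 = 7.18×10^-7 m⁴.
θ = (T/G)·Σ L_i/J_i = (560.3/37.9×10⁹)·(0.767/9.93×10^-7 + 0.212/5.08×10^-7 + 0.719/7.18×10^-7) = 0.03239 rad.

32.4 mrad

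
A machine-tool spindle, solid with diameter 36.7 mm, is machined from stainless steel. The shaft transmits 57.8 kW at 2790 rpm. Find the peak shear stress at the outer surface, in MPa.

20.4 MPa

ω = 2π·2790/60 = 292.2 rad/s, so T = P/ω = 57.8×10³ / 292.2 = 197.8 N·m.
J = πd⁴/32 = π(0.0367)⁴/32 = 1.781×10^-7 m⁴.
τ_max = T·r/J = 197.8 × 0.0184 / 1.781×10^-7 = 2.038×10^7 Pa.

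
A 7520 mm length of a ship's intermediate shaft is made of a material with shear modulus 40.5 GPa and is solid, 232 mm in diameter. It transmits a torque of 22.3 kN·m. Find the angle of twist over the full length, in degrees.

0.834°

J = πd⁴/32 = π(0.232)⁴/32 = 2.844×10^-4 m⁴.
θ = T·L/(G·J) = 22300 × 7.52 / (40.5×10⁹ × 2.844×10^-4) = 0.01456 rad.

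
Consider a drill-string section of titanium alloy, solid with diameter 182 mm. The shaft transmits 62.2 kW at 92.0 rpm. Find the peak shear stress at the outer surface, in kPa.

ω = 2π·92.0/60 = 9.634 rad/s, so T = P/ω = 62.2×10³ / 9.634 = 6456 N·m.
J = πd⁴/32 = π(0.182)⁴/32 = 1.077×10^-4 m⁴.
τ_max = T·r/J = 6456 × 0.0910 / 1.077×10^-4 = 5.454×10^6 Pa.

5450 kPa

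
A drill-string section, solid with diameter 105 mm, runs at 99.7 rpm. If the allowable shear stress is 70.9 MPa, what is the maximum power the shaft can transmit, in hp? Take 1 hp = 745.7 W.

226 hp

J = πd⁴/32 = π(0.105)⁴/32 = 1.193×10^-5 m⁴.
T_max = τ_allow·J/r = 7.09×10^7 × 1.193×10^-5 / 0.0525 = 16120 N·m.
ω = 2π·99.7/60 = 10.44 rad/s, so P_max = T_max·ω = 1.683×10^5 W.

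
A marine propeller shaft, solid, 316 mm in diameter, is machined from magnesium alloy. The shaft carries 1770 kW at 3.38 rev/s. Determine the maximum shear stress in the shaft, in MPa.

13.5 MPa

ω = 2π·3.38 = 21.24 rad/s, so T = P/ω = 1770×10³ / 21.24 = 83340 N·m.
J = πd⁴/32 = π(0.316)⁴/32 = 9.789×10^-4 m⁴.
τ_max = T·r/J = 83340 × 0.158 / 9.789×10^-4 = 1.345×10^7 Pa.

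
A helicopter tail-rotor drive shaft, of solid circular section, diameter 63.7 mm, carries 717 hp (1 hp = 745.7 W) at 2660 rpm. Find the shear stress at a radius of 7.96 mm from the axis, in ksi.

ω = 2π·2660/60 = 278.6 rad/s, so T = P/ω = 717×745.7 / 278.6 = 1919 N·m.
J = πd⁴/32 = π(0.0637)⁴/32 = 1.616×10^-6 m⁴.
Shear stress varies linearly with radius: τ = T·r/J = 1919 × 0.00796 / 1.616×10^-6 = 9.452×10^6 Pa.

1.37 ksi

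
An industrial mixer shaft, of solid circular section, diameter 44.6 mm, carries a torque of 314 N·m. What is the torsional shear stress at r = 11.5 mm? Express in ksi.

J = πd⁴/32 = π(0.0446)⁴/32 = 3.885×10^-7 m⁴.
Shear stress varies linearly with radius: τ = T·r/J = 314.0 × 0.0115 / 3.885×10^-7 = 9.296×10^6 Pa.

1.35 ksi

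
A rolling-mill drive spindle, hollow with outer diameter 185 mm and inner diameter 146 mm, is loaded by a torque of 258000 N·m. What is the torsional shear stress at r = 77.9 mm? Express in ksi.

41.4 ksi

J = π(d_o⁴ − d_i⁴)/32 = π(0.185⁴ − 0.146⁴)/32 = 7.039×10^-5 m⁴.
Shear stress varies linearly with radius: τ = T·r/J = 258000 × 0.0779 / 7.039×10^-5 = 2.855×10^8 Pa.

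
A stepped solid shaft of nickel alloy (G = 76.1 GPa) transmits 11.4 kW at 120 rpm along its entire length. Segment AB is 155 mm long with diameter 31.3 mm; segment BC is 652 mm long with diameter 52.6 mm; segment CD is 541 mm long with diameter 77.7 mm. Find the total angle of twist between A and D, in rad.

0.0318 rad

ω = 2π·120/60 = 12.57 rad/s, so T = P/ω = 11.4×10³ / 12.57 = 907.2 N·m.
J_AB = π(0.0313)⁴/32 = 9.42×10^-8 m⁴; J_BC = π(0.0526)⁴/32 = 7.52×10^-7 m⁴; J_CD = π(0.0777)⁴/32 = 3.58×10^-6 m⁴.
θ = (T/G)·Σ L_i/J_i = (907.2/76.1×10⁹)·(0.155/9.42×10^-8 + 0.652/7.52×10^-7 + 0.541/3.58×10^-6) = 0.03175 rad.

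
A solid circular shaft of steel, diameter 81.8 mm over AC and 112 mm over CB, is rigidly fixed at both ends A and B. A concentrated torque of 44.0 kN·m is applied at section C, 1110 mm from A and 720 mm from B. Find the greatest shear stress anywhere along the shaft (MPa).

135 MPa

Compatibility: T_A·a/J_AC = T_B·b/J_CB with T_A + T_B = T₀.
J_AC = 4.40×10^-6 m⁴, J_CB = 1.54×10^-5 m⁴, so T_A = T₀·(J_AC/a)/((J_AC/a)+(J_CB/b)) = 6856 N·m, T_B = 37140 N·m.
τ in each portion: τ_AC = 6.38×10^7 Pa, τ_CB = 1.35×10^8 Pa; maximum is in CB.
τ_max = T_CB·r/J = 37140·0.0560/1.54×10^-5 = 1.347×10^8 Pa.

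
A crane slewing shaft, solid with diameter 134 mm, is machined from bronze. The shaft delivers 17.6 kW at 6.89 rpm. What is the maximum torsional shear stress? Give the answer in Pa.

ω = 2π·6.89/60 = 0.7215 rad/s, so T = P/ω = 17.6×10³ / 0.7215 = 24390 N·m.
J = πd⁴/32 = π(0.134)⁴/32 = 3.165×10^-5 m⁴.
τ_max = T·r/J = 24390 × 0.0670 / 3.165×10^-5 = 5.163×10^7 Pa.

5.16e7 Pa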